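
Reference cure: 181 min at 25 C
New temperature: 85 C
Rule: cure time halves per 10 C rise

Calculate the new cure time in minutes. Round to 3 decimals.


factor = 2^((85-25)/10) = 64.0000
t_new = 181 / 64.0000 = 2.828 min

2.828


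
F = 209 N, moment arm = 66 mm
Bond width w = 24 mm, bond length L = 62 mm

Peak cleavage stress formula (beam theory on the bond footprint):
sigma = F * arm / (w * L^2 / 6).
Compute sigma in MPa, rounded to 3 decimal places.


sigma = (209 * 66) / (24 * 3844 / 6)
= 13794 * 6 / 92256
= 82764 / 92256
= 0.897 MPa

0.897


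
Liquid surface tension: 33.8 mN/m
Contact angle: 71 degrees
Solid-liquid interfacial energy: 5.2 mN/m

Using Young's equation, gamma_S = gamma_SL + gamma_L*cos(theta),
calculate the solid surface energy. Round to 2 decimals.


gamma_S = 5.2 + 33.8 * cos(71)
= 16.20 mN/m

16.20


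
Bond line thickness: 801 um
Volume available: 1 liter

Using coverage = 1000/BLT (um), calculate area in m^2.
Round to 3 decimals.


1 L = 1e6 mm^3, thickness = 801 um = 0.801 mm
Area = 1e6 / 0.801 mm^2 = (1e6 / 0.801) / 1e6 m^2 = 1000 / 801 m^2
= 1.248 m^2

1.248


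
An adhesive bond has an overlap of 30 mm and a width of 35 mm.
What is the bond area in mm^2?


Bond area = overlap * width
= 30 * 35
= 1050 mm^2

1050


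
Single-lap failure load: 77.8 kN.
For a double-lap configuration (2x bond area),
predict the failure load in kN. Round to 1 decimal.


Failure load = 77.8 * 2 = 155.6 kN

155.6


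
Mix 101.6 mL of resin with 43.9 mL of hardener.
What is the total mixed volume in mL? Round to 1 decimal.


Total = 101.6 + 43.9 = 145.5 mL

145.5


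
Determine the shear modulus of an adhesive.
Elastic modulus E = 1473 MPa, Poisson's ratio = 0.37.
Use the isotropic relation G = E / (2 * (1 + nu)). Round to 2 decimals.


G = 1473 / (2*(1+0.37)) = 1473 / 2.74
= 537.59 MPa

537.59


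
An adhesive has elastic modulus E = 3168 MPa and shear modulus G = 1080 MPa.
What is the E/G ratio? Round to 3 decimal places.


E/G = 3168 / 1080 = 2.933

2.933


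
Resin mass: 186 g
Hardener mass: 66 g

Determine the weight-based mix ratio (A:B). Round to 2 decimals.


Ratio = 186 / 66 = 2.82

2.82


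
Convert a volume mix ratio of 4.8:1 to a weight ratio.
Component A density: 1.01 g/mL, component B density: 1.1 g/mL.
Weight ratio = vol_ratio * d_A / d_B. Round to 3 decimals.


= 4.8 * 1.01 / 1.1 = 4.407

4.407


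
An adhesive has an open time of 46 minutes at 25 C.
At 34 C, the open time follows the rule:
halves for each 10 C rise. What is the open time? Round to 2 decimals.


Factor = 2^((34-25)/10) = 1.8661
Open time = 46 / 1.8661 = 24.65 min

24.65


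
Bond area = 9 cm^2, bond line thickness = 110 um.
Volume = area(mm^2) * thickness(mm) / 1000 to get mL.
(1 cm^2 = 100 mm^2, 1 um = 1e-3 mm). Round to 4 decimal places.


area_mm2 = 9 * 100 = 900
blt_mm = 110 * 1e-3 = 0.11
vol_mm3 = 900 * 0.11 = 99.0
vol_mL = 99.0 / 1000 = 0.0990 mL

0.0990


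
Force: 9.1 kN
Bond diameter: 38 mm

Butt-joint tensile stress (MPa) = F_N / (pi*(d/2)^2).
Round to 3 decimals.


F_N = 9.1 * 1000 = 9100.0 N
A = pi*(19.0)^2 = 1134.1149 mm^2
stress = 9100.0 / 1134.1149 = 8.024 MPa

8.024


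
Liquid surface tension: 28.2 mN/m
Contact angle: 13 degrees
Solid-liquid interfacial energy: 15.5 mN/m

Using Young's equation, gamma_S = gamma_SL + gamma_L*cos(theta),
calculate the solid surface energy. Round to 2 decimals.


gamma_S = 15.5 + 28.2 * cos(13)
= 42.98 mN/m

42.98


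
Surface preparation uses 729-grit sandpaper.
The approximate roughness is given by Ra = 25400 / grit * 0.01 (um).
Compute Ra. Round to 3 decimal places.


Ra = 25400 / 729 * 0.01
= 254 / 729
= 0.348 um

0.348


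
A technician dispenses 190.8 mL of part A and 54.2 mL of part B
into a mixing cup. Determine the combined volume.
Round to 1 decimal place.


Combined volume = 190.8 + 54.2
= 245.0 mL

245.0


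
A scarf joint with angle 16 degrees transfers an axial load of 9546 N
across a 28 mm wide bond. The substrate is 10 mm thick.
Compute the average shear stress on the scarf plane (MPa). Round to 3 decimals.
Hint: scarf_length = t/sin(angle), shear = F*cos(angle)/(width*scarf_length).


scarf_length = 10 / sin(16 deg) = 36.2796 mm
cos(16 deg) = 0.961262
shear stress = 9546 * 0.961262 / (28 * 36.2796)
= 9.033 MPa

9.033


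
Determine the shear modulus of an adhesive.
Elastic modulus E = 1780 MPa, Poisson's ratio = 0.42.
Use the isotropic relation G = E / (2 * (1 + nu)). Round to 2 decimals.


G = 1780 / (2*(1+0.42)) = 1780 / 2.84
= 626.76 MPa

626.76


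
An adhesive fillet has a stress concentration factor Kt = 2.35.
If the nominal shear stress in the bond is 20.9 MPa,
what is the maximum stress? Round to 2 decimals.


Max stress = 20.9 * 2.35 = 49.12 MPa

49.12


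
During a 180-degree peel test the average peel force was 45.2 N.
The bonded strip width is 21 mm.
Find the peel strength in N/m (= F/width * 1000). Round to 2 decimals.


Peel strength = F/width * 1000
= 45.2 / 21 * 1000
= 2152.38 N/m

2152.38


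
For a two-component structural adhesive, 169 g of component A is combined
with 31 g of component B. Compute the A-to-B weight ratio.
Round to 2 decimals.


Weight ratio A:B = 169 / 31
= 5.45

5.45


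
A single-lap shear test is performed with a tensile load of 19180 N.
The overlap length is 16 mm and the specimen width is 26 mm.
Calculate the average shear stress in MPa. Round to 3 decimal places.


Shear stress = F / (overlap * width)
= 19180 / (16 * 26)
= 19180 / 416
= 46.106 MPa

46.106


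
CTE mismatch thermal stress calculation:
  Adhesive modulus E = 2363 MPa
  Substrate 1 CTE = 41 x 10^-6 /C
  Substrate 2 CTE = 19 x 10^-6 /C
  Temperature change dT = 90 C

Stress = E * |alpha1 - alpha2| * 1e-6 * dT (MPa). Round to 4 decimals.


delta_alpha = |41 - 19| = 22 x 10^-6/C
Stress = 2363 * 22e-6 * 90
= 4.6787 MPa

4.6787


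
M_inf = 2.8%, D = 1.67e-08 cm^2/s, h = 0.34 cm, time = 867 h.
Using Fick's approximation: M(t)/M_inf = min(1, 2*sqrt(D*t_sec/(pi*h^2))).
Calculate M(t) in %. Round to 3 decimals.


t = 3121200 s
ratio = min(1, 2*sqrt(1.67e-08*3121200/(pi*0.1156)))
= 0.757696
M(t) = 2.8 * 0.757696 = 2.122%

2.122


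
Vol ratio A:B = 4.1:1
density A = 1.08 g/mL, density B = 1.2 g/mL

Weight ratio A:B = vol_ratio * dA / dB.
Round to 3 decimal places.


Weight ratio = 4.1 * 1.08 / 1.2
= 3.690

3.690


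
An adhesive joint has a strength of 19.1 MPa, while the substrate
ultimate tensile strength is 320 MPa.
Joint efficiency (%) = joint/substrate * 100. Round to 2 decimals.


Efficiency = 19.1 / 320 * 100
= 5.97%

5.97


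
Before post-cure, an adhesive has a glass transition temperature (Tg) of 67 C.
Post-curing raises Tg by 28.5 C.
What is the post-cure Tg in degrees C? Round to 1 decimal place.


Tg_post = Tg_base + delta_Tg
= 67 + 28.5
= 95.5 C

95.5


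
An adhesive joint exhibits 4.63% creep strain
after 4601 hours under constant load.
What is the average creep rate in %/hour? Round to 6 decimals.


Creep rate = strain / time
= 4.63 / 4601
= 0.001006 %/h

0.001006


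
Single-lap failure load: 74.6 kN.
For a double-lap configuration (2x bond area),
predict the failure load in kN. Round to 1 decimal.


Failure load = 74.6 * 2 = 149.2 kN

149.2


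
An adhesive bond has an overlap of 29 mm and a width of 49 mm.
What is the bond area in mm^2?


Bond area = overlap * width
= 29 * 49
= 1421 mm^2

1421


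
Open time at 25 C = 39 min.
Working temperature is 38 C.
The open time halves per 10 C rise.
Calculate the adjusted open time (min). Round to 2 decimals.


factor = 2^((38 - 25) / 10) = 2.4623
ot = 39 / 2.4623 = 15.84 min

15.84


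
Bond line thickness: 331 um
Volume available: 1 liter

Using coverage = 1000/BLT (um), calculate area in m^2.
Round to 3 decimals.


1 L = 1e6 mm^3, thickness = 331 um = 0.331 mm
Area = 1e6 / 0.331 mm^2 = (1e6 / 0.331) / 1e6 m^2 = 1000 / 331 m^2
= 3.021 m^2

3.021


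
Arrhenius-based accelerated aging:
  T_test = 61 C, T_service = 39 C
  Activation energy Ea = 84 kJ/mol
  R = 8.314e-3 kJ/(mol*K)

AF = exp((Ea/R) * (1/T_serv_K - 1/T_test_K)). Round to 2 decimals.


T_test_K = 334.15, T_serv_K = 312.15
AF = exp((84/8.314e-3) * (1/312.15 - 1/334.15))
= 8.42

8.42


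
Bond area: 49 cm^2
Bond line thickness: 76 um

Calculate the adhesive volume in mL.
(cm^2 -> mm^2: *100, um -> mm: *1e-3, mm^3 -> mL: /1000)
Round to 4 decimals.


V = 49*100 * 76*1e-3 / 1000
= 0.3724 mL

0.3724


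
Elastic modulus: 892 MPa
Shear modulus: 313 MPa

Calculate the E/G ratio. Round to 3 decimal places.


E / G = 892 / 313 = 2.850

2.850


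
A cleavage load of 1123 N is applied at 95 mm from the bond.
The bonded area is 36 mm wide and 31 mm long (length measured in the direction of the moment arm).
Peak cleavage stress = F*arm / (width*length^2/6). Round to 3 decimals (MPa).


Moment = 1123 * 95 = 106685 N*mm
Section modulus = 36 * 961 / 6 = 34596 / 6 mm^3
Stress = 106685 / (34596 / 6) = 640110 / 34596
= 18.502 MPa

18.502


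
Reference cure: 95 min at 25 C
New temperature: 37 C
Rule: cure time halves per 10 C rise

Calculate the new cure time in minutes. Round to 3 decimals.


factor = 2^((37-25)/10) = 2.2974
t_new = 95 / 2.2974 = 41.351 min

41.351


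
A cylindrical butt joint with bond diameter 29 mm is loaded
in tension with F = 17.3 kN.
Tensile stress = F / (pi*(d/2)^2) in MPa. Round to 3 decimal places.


Area = pi * (29/2)^2 = 660.5199 mm^2
Stress = 17.3*1000 / 660.5199
= 26.191 MPa

26.191


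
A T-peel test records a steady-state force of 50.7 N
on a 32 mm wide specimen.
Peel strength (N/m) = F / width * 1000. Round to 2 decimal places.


Peel strength = 50.7 / 32 * 1000
= 1584.38 N/m

1584.38


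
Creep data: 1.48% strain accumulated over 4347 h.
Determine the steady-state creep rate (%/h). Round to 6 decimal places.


Rate = 1.48 / 4347 = 0.000340 %/h

0.000340


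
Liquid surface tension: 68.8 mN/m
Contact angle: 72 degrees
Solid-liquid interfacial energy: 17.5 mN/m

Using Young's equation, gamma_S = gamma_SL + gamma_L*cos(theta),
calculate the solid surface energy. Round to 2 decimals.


gamma_S = 17.5 + 68.8 * cos(72)
= 38.76 mN/m

38.76


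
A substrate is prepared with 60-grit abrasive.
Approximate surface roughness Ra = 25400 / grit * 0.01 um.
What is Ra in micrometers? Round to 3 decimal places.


Ra = 25400 / 60 * 0.01 = 4.233 um

4.233


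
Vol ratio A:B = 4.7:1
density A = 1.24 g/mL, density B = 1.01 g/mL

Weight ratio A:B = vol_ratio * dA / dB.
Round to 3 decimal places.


Weight ratio = 4.7 * 1.24 / 1.01
= 5.770

5.770


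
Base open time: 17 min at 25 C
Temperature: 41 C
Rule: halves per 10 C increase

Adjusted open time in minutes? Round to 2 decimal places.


Acceleration = 2^((41-25)/10) = 3.0314
Open time = 17 / 3.0314 = 5.61 min

5.61


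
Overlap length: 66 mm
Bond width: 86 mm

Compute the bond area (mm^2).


Bond area = 66 * 86 = 5676 mm^2

5676


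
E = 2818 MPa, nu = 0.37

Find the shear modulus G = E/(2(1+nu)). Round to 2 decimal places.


G = 2818 / (2 * 1.37)
= 1028.47 MPa

1028.47


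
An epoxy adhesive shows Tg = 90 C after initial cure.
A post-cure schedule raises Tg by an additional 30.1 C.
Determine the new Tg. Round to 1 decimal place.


New Tg = 90 + 30.1
= 120.1 C

120.1


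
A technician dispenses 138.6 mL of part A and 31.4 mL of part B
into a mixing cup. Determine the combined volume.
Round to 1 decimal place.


Combined volume = 138.6 + 31.4
= 170.0 mL

170.0


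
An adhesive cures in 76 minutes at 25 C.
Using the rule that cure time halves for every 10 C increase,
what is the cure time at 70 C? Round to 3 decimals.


Factor = 2^((70 - 25) / 10) = 22.6274
Cure time = 76 / 22.6274
= 3.359 minutes

3.359


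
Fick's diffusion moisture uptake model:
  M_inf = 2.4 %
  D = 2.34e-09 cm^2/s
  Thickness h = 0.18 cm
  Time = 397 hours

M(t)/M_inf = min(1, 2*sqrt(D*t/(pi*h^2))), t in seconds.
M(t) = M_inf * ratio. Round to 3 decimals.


t_sec = 397 * 3600 = 1429200
ratio = 2*sqrt(2.34e-09*1429200/(pi*0.18^2))
= min(1, 0.362524)
= 0.362524
M(t) = 2.4 * 0.362524 = 0.870 %

0.870


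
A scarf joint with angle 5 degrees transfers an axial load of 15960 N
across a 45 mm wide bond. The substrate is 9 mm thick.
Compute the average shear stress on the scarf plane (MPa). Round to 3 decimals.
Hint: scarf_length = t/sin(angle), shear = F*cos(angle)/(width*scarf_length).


scarf_length = 9 / sin(5 deg) = 103.2634 mm
cos(5 deg) = 0.996195
shear stress = 15960 * 0.996195 / (45 * 103.2634)
= 3.422 MPa

3.422


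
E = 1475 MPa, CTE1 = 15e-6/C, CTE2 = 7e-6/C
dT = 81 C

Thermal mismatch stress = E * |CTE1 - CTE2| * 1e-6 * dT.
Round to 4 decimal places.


= 1475 * 8e-6 * 81
= 0.9558 MPa

0.9558


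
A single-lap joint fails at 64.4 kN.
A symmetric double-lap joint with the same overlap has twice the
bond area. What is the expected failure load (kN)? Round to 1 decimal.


Double-lap load = 2 * 64.4 = 128.8 kN

128.8


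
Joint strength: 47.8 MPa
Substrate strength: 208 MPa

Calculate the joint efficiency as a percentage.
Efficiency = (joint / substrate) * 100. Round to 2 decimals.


Efficiency = (47.8 / 208) * 100 = 22.98%

22.98


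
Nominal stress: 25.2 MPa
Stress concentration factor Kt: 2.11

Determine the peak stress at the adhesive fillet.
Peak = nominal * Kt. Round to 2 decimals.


Peak stress = 25.2 * 2.11
= 53.17 MPa

53.17


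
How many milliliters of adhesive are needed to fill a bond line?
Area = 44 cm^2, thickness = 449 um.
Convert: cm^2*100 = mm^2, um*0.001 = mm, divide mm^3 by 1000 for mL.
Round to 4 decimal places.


= (44 * 100) * (449 * 0.001) / 1000
= 1.9756 mL

1.9756


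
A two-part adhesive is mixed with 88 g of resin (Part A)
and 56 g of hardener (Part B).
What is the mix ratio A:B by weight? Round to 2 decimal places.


Mix ratio = mass_A / mass_B
= 88 / 56
= 1.57

1.57


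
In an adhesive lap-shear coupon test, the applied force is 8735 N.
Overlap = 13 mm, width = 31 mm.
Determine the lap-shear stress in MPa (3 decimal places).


stress = F / (overlap * width)
= 8735 / (13 * 31)
= 21.675 MPa

21.675


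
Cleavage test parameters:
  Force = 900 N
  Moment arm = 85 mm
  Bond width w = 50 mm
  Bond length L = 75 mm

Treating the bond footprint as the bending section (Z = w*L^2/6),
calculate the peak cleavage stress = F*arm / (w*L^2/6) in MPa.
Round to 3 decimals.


M = 900 * 85 = 76500 N*mm
Z = 50 * 75^2 / 6 = 281250 / 6 mm^3
sigma = M / Z = 6 * 76500 / 281250 = 459000 / 281250
= 1.632 MPa

1.632


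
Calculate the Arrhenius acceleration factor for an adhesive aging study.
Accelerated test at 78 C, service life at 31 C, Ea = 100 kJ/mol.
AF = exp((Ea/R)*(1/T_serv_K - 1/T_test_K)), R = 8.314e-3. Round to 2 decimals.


T_test = 351.15 K, T_serv = 304.15 K
Ea/R = 100 / 0.008314 = 12027.90
AF = exp(12027.90 * (1/304.15 - 1/351.15))
= 198.95

198.95


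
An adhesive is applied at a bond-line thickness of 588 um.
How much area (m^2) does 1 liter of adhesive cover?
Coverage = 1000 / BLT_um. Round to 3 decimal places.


Coverage = 1000 / 588 = 1.701 m^2

1.701


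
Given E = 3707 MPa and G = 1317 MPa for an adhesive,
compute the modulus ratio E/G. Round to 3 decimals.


E/G ratio = 3707 / 1317 = 2.815

2.815


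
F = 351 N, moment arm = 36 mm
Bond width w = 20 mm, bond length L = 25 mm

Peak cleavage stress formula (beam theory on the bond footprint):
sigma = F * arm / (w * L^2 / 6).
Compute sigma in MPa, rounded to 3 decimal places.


sigma = (351 * 36) / (20 * 625 / 6)
= 12636 * 6 / 12500
= 75816 / 12500
= 6.065 MPa

6.065


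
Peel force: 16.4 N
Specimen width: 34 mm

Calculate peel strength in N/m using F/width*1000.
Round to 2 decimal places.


Peel strength = 16.4 / 34 * 1000 = 482.35 N/m

482.35


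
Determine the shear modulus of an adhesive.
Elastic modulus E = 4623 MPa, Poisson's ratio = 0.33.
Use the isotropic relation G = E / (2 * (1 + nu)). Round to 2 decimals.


G = 4623 / (2*(1+0.33)) = 4623 / 2.66
= 1737.97 MPa

1737.97


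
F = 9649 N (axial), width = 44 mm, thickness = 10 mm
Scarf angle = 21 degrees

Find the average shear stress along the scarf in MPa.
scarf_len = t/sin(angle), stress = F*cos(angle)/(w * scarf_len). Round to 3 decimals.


scarf_len = 10/sin(21 deg) = 27.9043
cos(21 deg) = 0.933580
stress = 9649*0.933580/(44*27.9043) = 7.337 MPa

7.337


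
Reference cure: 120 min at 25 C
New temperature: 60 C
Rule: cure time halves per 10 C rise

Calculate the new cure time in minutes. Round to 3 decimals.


factor = 2^((60-25)/10) = 11.3137
t_new = 120 / 11.3137 = 10.607 min

10.607


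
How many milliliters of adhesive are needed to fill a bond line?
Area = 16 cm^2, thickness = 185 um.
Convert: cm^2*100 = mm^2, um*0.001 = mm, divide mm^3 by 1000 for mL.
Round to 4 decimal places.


= (16 * 100) * (185 * 0.001) / 1000
= 0.2960 mL

0.2960


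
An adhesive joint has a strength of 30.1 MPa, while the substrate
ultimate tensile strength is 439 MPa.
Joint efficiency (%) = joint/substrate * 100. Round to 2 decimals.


Efficiency = 30.1 / 439 * 100
= 6.86%

6.86


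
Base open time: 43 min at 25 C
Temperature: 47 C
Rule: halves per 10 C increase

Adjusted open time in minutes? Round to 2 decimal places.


Acceleration = 2^((47-25)/10) = 4.5948
Open time = 43 / 4.5948 = 9.36 min

9.36


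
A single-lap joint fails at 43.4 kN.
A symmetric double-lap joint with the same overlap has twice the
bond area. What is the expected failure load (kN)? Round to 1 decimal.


Double-lap load = 2 * 43.4 = 86.8 kN

86.8


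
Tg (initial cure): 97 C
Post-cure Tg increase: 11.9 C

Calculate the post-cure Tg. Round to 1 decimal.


Post-cure Tg = 97 + 11.9 = 108.9 C

108.9


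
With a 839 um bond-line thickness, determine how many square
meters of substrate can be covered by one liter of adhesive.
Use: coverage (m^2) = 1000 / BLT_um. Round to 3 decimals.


Coverage = 1000 / 839 = 1.192 m^2

1.192


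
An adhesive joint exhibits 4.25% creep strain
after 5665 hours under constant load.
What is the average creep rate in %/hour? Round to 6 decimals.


Creep rate = strain / time
= 4.25 / 5665
= 0.000750 %/h

0.000750


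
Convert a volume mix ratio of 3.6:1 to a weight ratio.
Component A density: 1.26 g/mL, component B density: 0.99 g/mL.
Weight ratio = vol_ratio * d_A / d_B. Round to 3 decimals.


= 3.6 * 1.26 / 0.99 = 4.582

4.582


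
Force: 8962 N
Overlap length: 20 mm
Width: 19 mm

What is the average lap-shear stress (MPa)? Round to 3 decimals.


Average shear stress = F / (overlap * width)
= 8962 / (20 * 19)
= 23.584 MPa

23.584


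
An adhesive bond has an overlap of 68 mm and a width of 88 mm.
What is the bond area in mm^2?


Bond area = overlap * width
= 68 * 88
= 5984 mm^2

5984


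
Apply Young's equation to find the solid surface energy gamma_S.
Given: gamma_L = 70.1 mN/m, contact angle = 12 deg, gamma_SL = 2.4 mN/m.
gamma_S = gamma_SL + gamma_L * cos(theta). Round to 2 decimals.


theta_rad = 12 * pi/180 = 0.209440
gamma_S = 2.4 + 70.1 * cos(0.209440)
= 70.97 mN/m

70.97


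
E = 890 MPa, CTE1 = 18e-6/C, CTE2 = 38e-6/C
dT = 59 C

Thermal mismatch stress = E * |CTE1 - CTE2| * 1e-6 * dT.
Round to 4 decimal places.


= 890 * 20e-6 * 59
= 1.0502 MPa

1.0502


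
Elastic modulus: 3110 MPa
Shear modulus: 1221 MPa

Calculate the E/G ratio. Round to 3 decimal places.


E / G = 3110 / 1221 = 2.547

2.547


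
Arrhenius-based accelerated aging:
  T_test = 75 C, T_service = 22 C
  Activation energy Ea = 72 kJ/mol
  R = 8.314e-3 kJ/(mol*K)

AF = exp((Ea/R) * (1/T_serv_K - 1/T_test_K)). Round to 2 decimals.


T_test_K = 348.15, T_serv_K = 295.15
AF = exp((72/8.314e-3) * (1/295.15 - 1/348.15))
= 87.07

87.07


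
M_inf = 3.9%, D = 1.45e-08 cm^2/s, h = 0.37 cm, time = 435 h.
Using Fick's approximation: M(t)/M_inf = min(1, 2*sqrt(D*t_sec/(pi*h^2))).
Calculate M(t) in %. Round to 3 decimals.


t = 1566000 s
ratio = min(1, 2*sqrt(1.45e-08*1566000/(pi*0.1369)))
= 0.459550
M(t) = 3.9 * 0.459550 = 1.792%

1.792


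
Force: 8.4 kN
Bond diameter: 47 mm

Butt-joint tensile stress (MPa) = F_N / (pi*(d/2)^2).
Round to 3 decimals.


F_N = 8.4 * 1000 = 8400.0 N
A = pi*(23.5)^2 = 1734.9445 mm^2
stress = 8400.0 / 1734.9445 = 4.842 MPa

4.842


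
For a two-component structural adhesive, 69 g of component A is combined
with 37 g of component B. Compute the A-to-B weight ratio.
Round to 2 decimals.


Weight ratio A:B = 69 / 37
= 1.86

1.86


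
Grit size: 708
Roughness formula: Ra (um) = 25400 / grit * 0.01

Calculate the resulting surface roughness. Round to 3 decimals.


Ra = 25400 / 708 * 0.01
= 0.359 um

0.359


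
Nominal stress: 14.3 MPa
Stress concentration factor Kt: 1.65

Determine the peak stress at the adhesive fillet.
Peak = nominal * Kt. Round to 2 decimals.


Peak stress = 14.3 * 1.65
= 23.60 MPa

23.60


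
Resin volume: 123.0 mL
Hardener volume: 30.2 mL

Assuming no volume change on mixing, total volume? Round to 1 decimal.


V_total = 123.0 + 30.2 = 153.2 mL

153.2


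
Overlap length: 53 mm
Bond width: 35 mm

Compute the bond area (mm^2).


Bond area = 53 * 35 = 1855 mm^2

1855


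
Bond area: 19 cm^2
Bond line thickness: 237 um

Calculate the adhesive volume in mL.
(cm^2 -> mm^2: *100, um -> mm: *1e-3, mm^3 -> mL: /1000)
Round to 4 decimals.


V = 19*100 * 237*1e-3 / 1000
= 0.4503 mL

0.4503


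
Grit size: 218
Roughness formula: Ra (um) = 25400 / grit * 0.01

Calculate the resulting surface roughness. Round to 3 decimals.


Ra = 25400 / 218 * 0.01
= 1.165 um

1.165


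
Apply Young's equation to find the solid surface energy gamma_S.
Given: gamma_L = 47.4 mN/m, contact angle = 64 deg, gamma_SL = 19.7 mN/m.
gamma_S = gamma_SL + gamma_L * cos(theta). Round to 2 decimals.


theta_rad = 64 * pi/180 = 1.117011
gamma_S = 19.7 + 47.4 * cos(1.117011)
= 40.48 mN/m

40.48


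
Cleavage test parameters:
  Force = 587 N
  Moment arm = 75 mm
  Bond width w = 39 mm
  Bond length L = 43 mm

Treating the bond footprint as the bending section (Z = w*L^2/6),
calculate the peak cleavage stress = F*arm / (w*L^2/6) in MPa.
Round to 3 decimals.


M = 587 * 75 = 44025 N*mm
Z = 39 * 43^2 / 6 = 72111 / 6 mm^3
sigma = M / Z = 6 * 44025 / 72111 = 264150 / 72111
= 3.663 MPa

3.663


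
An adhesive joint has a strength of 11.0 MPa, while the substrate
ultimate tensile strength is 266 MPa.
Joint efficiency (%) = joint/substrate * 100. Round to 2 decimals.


Efficiency = 11.0 / 266 * 100
= 4.14%

4.14


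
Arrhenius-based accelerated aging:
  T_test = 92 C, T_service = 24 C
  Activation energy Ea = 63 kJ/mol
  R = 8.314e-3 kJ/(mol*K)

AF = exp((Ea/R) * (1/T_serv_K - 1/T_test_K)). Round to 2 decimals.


T_test_K = 365.15, T_serv_K = 297.15
AF = exp((63/8.314e-3) * (1/297.15 - 1/365.15))
= 115.46

115.46


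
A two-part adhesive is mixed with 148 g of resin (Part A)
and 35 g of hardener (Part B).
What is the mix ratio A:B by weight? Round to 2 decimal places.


Mix ratio = mass_A / mass_B
= 148 / 35
= 4.23

4.23


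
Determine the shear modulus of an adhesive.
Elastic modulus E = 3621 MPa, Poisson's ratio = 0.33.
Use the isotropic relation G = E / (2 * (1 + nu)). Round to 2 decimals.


G = 3621 / (2*(1+0.33)) = 3621 / 2.66
= 1361.28 MPa

1361.28


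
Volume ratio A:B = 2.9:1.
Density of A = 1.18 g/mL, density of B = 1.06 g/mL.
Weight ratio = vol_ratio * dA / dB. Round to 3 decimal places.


Wt ratio = 2.9 * 1.18 / 1.06
= 3.228

3.228


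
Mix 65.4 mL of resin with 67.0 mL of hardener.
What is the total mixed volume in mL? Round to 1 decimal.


Total = 65.4 + 67.0 = 132.4 mL

132.4


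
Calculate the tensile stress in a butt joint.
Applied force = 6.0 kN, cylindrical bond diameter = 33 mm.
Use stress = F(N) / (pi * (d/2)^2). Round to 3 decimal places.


A = pi * 16.5^2 = 855.2986 mm^2
sigma = 6000.0 / 855.2986 = 7.015 MPa

7.015


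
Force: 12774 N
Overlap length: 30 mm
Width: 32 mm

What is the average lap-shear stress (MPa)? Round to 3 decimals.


Average shear stress = F / (overlap * width)
= 12774 / (30 * 32)
= 13.306 MPa

13.306


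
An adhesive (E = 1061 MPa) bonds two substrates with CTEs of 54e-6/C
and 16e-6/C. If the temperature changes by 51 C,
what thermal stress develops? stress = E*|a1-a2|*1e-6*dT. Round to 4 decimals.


Stress = 1061 * |54 - 16| * 1e-6 * 51
= 2.0562 MPa

2.0562


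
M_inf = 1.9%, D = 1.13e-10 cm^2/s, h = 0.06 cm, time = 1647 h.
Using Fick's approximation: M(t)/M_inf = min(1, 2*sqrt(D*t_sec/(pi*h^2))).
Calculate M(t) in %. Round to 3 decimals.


t = 5929200 s
ratio = min(1, 2*sqrt(1.13e-10*5929200/(pi*0.0036)))
= 0.486789
M(t) = 1.9 * 0.486789 = 0.925%

0.925


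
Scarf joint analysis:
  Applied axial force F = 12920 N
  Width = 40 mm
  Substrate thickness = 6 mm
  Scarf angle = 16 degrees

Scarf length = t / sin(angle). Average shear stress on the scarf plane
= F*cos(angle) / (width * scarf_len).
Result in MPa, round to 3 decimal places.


Scarf length = 6 / sin(16 deg) = 21.7677 mm
cos(16 deg) = 0.961262
Shear = 12920 * 0.961262 / (40 * 21.7677)
= 14.264 MPa

14.264


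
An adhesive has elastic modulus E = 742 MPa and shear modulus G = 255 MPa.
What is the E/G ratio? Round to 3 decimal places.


E/G = 742 / 255 = 2.910

2.910


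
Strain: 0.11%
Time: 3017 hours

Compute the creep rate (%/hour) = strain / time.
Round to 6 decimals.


Creep rate = 0.11 / 3017
= 0.000036 %/h

0.000036


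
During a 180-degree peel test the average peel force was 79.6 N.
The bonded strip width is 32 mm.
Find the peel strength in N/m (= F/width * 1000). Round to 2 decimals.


Peel strength = F/width * 1000
= 79.6 / 32 * 1000
= 2487.50 N/m

2487.50


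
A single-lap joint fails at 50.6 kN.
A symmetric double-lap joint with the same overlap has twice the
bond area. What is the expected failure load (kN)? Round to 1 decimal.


Double-lap load = 2 * 50.6 = 101.2 kN

101.2


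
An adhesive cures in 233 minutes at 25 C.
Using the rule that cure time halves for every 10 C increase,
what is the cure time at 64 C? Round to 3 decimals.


Factor = 2^((64 - 25) / 10) = 14.9285
Cure time = 233 / 14.9285
= 15.608 minutes

15.608


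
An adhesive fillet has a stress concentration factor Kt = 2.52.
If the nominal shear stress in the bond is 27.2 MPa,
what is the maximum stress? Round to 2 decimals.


Max stress = 27.2 * 2.52 = 68.54 MPa

68.54


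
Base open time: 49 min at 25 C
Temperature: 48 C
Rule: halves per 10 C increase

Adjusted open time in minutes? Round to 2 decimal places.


Acceleration = 2^((48-25)/10) = 4.9246
Open time = 49 / 4.9246 = 9.95 min

9.95


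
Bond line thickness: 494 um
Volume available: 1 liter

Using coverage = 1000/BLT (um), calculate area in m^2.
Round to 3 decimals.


1 L = 1e6 mm^3, thickness = 494 um = 0.494 mm
Area = 1e6 / 0.494 mm^2 = (1e6 / 0.494) / 1e6 m^2 = 1000 / 494 m^2
= 2.024 m^2

2.024


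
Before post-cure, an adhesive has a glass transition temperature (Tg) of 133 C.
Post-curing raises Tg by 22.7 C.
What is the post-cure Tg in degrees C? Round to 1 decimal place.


Tg_post = Tg_base + delta_Tg
= 133 + 22.7
= 155.7 C

155.7


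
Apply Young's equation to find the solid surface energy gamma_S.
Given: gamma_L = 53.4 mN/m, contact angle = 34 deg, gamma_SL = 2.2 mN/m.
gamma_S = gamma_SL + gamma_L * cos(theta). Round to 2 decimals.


theta_rad = 34 * pi/180 = 0.593412
gamma_S = 2.2 + 53.4 * cos(0.593412)
= 46.47 mN/m

46.47


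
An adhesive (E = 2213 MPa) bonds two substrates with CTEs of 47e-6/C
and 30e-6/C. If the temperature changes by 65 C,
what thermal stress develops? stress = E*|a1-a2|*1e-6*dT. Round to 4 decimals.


Stress = 2213 * |47 - 30| * 1e-6 * 65
= 2.4454 MPa

2.4454


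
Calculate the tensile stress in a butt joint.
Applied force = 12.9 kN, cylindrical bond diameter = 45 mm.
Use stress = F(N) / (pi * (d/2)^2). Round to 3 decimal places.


A = pi * 22.5^2 = 1590.4313 mm^2
sigma = 12900.0 / 1590.4313 = 8.111 MPa

8.111


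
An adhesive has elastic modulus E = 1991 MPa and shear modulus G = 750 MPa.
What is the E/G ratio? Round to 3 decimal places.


E/G = 1991 / 750 = 2.655

2.655


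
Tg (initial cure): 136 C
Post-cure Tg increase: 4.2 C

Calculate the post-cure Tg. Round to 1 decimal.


Post-cure Tg = 136 + 4.2 = 140.2 C

140.2


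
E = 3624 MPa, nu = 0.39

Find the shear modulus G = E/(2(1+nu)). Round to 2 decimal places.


G = 3624 / (2 * 1.39)
= 1303.60 MPa

1303.60


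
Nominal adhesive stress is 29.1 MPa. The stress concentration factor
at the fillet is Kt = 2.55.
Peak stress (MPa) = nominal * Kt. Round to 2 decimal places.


Peak = 29.1 * 2.55 = 74.21 MPa

74.21


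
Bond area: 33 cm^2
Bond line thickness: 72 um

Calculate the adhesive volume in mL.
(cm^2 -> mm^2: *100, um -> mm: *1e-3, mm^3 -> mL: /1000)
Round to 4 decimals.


V = 33*100 * 72*1e-3 / 1000
= 0.2376 mL

0.2376


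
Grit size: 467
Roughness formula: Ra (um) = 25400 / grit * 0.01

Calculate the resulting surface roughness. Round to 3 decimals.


Ra = 25400 / 467 * 0.01
= 0.544 um

0.544


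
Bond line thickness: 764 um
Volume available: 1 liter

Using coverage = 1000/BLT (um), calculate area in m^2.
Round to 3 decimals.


1 L = 1e6 mm^3, thickness = 764 um = 0.764 mm
Area = 1e6 / 0.764 mm^2 = (1e6 / 0.764) / 1e6 m^2 = 1000 / 764 m^2
= 1.309 m^2

1.309


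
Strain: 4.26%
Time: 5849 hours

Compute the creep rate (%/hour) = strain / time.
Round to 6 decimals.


Creep rate = 4.26 / 5849
= 0.000728 %/h

0.000728


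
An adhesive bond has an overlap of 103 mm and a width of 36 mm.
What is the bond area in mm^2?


Bond area = overlap * width
= 103 * 36
= 3708 mm^2

3708


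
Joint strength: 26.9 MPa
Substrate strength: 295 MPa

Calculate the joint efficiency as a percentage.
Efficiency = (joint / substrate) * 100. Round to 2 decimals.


Efficiency = (26.9 / 295) * 100 = 9.12%

9.12


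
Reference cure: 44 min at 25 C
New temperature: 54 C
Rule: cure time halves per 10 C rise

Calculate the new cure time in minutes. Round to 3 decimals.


factor = 2^((54-25)/10) = 7.4643
t_new = 44 / 7.4643 = 5.895 min

5.895


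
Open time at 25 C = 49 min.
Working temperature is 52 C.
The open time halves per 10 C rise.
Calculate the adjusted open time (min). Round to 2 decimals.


factor = 2^((52 - 25) / 10) = 6.4980
ot = 49 / 6.4980 = 7.54 min

7.54


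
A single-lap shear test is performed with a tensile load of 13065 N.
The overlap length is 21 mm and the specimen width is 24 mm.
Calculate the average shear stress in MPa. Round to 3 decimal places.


Shear stress = F / (overlap * width)
= 13065 / (21 * 24)
= 13065 / 504
= 25.923 MPa

25.923


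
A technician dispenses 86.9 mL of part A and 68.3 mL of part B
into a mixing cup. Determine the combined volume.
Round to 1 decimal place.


Combined volume = 86.9 + 68.3
= 155.2 mL

155.2


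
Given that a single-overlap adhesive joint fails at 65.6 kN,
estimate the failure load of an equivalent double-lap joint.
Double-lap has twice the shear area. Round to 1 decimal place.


Double-lap factor = 2
Expected load = 65.6 * 2 = 131.2 kN

131.2


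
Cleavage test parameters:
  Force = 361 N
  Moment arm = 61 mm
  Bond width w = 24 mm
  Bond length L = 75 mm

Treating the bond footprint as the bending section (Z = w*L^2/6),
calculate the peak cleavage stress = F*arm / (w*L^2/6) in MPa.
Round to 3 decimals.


M = 361 * 61 = 22021 N*mm
Z = 24 * 75^2 / 6 = 135000 / 6 mm^3
sigma = M / Z = 6 * 22021 / 135000 = 132126 / 135000
= 0.979 MPa

0.979


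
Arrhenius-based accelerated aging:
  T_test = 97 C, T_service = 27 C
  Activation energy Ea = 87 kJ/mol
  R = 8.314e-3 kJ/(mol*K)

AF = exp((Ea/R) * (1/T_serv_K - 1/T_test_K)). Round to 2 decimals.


T_test_K = 370.15, T_serv_K = 300.15
AF = exp((87/8.314e-3) * (1/300.15 - 1/370.15))
= 730.06

730.06


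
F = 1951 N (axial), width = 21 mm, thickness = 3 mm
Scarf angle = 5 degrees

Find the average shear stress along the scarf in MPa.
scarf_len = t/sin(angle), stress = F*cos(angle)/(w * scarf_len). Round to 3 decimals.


scarf_len = 3/sin(5 deg) = 34.4211
cos(5 deg) = 0.996195
stress = 1951*0.996195/(21*34.4211) = 2.689 MPa

2.689


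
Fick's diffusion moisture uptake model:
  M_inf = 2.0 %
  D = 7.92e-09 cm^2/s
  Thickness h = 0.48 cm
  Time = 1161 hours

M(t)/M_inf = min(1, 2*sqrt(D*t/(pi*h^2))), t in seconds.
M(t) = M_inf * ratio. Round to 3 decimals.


t_sec = 1161 * 3600 = 4179600
ratio = 2*sqrt(7.92e-09*4179600/(pi*0.48^2))
= min(1, 0.427704)
= 0.427704
M(t) = 2.0 * 0.427704 = 0.855 %

0.855


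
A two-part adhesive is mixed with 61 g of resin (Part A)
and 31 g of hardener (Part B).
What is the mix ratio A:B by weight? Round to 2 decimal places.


Mix ratio = mass_A / mass_B
= 61 / 31
= 1.97

1.97


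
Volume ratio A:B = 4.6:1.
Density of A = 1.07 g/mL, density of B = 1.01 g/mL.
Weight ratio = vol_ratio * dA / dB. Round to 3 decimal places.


Wt ratio = 4.6 * 1.07 / 1.01
= 4.873

4.873


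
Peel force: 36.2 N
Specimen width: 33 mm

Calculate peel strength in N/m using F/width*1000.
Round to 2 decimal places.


Peel strength = 36.2 / 33 * 1000 = 1096.97 N/m

1096.97


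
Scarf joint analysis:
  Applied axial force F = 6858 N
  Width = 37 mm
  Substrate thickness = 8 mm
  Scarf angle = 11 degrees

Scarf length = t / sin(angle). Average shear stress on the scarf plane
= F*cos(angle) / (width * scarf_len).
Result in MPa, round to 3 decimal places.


Scarf length = 8 / sin(11 deg) = 41.9267 mm
cos(11 deg) = 0.981627
Shear = 6858 * 0.981627 / (37 * 41.9267)
= 4.340 MPa

4.340


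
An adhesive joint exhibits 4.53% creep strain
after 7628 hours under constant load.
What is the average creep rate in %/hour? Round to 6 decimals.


Creep rate = strain / time
= 4.53 / 7628
= 0.000594 %/h

0.000594


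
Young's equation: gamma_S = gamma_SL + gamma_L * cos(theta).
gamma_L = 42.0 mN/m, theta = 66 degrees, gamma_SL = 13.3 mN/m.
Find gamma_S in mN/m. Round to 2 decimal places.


cos(66 deg) = 0.406737
gamma_S = 13.3 + 42.0 * 0.406737
= 30.38 mN/m

30.38


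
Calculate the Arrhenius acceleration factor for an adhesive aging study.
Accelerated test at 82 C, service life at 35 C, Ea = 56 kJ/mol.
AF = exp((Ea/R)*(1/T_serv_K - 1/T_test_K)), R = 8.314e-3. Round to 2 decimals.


T_test = 355.15 K, T_serv = 308.15 K
Ea/R = 56 / 0.008314 = 6735.63
AF = exp(6735.63 * (1/308.15 - 1/355.15))
= 18.04

18.04


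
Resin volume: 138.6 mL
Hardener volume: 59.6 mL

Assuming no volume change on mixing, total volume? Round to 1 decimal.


V_total = 138.6 + 59.6 = 198.2 mL

198.2


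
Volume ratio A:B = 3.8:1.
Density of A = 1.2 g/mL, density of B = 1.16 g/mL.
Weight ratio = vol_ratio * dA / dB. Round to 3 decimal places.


Wt ratio = 3.8 * 1.2 / 1.16
= 3.931

3.931


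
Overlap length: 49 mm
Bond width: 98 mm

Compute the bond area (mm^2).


Bond area = 49 * 98 = 4802 mm^2

4802


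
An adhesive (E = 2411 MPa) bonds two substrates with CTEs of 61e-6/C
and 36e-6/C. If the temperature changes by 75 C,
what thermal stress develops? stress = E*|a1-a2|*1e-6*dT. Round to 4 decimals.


Stress = 2411 * |61 - 36| * 1e-6 * 75
= 4.5206 MPa

4.5206


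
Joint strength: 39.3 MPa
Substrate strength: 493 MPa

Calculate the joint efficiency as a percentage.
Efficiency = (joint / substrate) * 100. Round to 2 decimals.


Efficiency = (39.3 / 493) * 100 = 7.97%

7.97


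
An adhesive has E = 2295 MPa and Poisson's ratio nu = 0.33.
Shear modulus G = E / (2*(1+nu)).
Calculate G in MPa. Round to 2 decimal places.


G = 2295 / (2*(1+0.33))
= 2295 / 2.66
= 862.78 MPa

862.78


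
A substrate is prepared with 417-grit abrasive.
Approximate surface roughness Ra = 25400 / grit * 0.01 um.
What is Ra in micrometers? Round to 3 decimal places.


Ra = 25400 / 417 * 0.01 = 0.609 um

0.609


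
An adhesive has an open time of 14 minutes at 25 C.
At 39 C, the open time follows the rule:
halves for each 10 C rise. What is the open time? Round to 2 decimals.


Factor = 2^((39-25)/10) = 2.6390
Open time = 14 / 2.6390 = 5.31 min

5.31


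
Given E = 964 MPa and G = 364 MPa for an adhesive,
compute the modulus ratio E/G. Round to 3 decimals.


E/G ratio = 964 / 364 = 2.648

2.648


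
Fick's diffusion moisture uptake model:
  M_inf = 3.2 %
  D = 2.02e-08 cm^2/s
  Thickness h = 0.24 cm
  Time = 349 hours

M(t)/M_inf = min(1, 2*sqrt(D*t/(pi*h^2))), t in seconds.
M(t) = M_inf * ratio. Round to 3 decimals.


t_sec = 349 * 3600 = 1256400
ratio = 2*sqrt(2.02e-08*1256400/(pi*0.24^2))
= min(1, 0.749003)
= 0.749003
M(t) = 3.2 * 0.749003 = 2.397 %

2.397


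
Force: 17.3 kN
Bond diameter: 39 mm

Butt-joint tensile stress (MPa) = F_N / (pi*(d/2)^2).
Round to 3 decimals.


F_N = 17.3 * 1000 = 17300.0 N
A = pi*(19.5)^2 = 1194.5906 mm^2
stress = 17300.0 / 1194.5906 = 14.482 MPa

14.482


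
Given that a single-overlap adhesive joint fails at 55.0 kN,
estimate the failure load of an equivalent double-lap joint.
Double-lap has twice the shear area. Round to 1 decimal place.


Double-lap factor = 2
Expected load = 55.0 * 2 = 110.0 kN

110.0


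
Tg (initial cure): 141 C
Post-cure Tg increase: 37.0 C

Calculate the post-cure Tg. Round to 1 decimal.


Post-cure Tg = 141 + 37.0 = 178.0 C

178.0


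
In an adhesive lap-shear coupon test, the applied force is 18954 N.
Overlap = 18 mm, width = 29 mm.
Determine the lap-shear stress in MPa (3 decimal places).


stress = F / (overlap * width)
= 18954 / (18 * 29)
= 36.310 MPa

36.310


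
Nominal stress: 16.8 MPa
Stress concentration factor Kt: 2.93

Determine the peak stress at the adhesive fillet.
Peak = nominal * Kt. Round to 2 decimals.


Peak stress = 16.8 * 2.93
= 49.22 MPa

49.22


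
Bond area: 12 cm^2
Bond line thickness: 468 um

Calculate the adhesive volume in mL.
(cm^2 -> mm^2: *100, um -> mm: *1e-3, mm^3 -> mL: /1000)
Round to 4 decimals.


V = 12*100 * 468*1e-3 / 1000
= 0.5616 mL

0.5616


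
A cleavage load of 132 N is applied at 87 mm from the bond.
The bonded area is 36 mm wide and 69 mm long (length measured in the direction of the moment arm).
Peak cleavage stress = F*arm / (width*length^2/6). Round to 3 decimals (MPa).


Moment = 132 * 87 = 11484 N*mm
Section modulus = 36 * 4761 / 6 = 171396 / 6 mm^3
Stress = 11484 / (171396 / 6) = 68904 / 171396
= 0.402 MPa

0.402


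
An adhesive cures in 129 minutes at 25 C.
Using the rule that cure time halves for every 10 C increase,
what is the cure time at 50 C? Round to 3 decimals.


Factor = 2^((50 - 25) / 10) = 5.6569
Cure time = 129 / 5.6569
= 22.804 minutes

22.804


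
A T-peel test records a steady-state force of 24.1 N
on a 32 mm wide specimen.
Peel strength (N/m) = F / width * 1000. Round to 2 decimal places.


Peel strength = 24.1 / 32 * 1000
= 753.13 N/m

753.13


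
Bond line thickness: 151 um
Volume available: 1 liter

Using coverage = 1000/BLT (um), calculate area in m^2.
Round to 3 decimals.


1 L = 1e6 mm^3, thickness = 151 um = 0.151 mm
Area = 1e6 / 0.151 mm^2 = (1e6 / 0.151) / 1e6 m^2 = 1000 / 151 m^2
= 6.623 m^2

6.623


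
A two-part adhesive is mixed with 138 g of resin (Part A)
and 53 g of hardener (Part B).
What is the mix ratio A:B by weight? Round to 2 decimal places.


Mix ratio = mass_A / mass_B
= 138 / 53
= 2.60

2.60


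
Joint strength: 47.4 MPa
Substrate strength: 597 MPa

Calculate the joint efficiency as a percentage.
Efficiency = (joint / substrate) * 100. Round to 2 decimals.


Efficiency = (47.4 / 597) * 100 = 7.94%

7.94


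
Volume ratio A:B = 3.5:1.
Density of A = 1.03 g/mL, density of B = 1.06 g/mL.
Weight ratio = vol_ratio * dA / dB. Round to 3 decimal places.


Wt ratio = 3.5 * 1.03 / 1.06
= 3.401

3.401
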